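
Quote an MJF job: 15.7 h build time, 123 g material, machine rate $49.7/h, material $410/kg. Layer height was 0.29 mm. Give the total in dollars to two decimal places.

Machine cost = 49.7 × 15.7, so $780.29.
Material charge = 410 × 123/1000, so $50.43.
Total = 780.29 + 50.43 = $830.72.

$830.72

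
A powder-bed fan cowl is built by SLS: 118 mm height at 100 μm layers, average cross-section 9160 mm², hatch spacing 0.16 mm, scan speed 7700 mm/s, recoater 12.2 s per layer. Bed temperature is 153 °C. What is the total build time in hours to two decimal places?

6.44 hours

Layer count = ceil(118 / 0.1) = 1180.
Scan path per layer = 9160 / 0.16 = 57250 mm.
Laser time per layer: 57250 / 7700 → 7.4351 s.
Time per layer = 7.4351 + 12.2 = 19.6351 s.
Total: 1180 × 19.6351 s = 23169.418 s → 6.44 hours.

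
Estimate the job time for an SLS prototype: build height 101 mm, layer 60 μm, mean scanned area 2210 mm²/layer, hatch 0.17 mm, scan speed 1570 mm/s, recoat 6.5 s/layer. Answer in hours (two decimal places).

6.91 hours

Layers = ⌈101/0.06⌉ = 1684.
Scan path per layer: 2210 / 0.17 → 13000 mm.
Per-layer scan time = 13000 / 1570 = 8.2803 s.
Per-layer time: 8.2803 + 6.5 → 14.7803 s.
Total: 1684 × 14.7803 s = 24890.0252 s → 6.91 hours.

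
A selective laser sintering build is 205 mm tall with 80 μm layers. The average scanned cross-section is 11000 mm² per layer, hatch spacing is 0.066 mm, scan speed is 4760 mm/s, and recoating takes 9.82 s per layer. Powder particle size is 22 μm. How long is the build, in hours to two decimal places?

31.92 hours

Layers = ⌈205/0.08⌉ = 2563.
Per-layer scan distance: 11000 / 0.066 → 166666.7 mm.
Scan time per layer = 166666.7 / 4760, so 35.014 s.
Time per layer: 35.014 + 9.82 → 44.834 s.
Total: 2563 × 44.834 s = 114909.542 s → 31.92 hours.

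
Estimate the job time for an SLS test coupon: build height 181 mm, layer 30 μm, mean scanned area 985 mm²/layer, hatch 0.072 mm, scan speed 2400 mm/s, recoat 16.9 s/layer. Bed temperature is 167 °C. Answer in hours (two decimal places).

37.88 hours

Layer count = ceil(181 / 0.03) = 6034.
Hatch length per layer = 985 / 0.072, so 13680.6 mm.
Laser time per layer: 13680.6 / 2400 → 5.7003 s.
Time per layer = 5.7003 + 16.9 = 22.6003 s.
Build time = 6034 × 22.6003 = 136370.2102 s = 37.88 hours.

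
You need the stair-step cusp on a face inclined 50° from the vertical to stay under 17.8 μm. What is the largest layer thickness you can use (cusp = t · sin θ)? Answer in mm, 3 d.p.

Layer height = cusp / sin(50°) = 0.0178 / 0.7660 = 0.023 mm.

0.023 mm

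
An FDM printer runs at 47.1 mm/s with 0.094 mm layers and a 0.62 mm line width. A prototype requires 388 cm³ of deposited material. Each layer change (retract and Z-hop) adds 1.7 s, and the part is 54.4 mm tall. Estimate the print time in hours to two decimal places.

Extrusion cross-section = 0.094 × 0.62 = 0.05828 mm².
Total extruded path = 388000/0.05828 = 6657515.4 mm.
Time extruding = 6657515.4 / 47.1 = 141348.5 s.
Number of layers: 54.4 / 0.094 → 579 (rounded up).
Layer-change overhead = 579 × 1.7 = 984.3 s.
Altogether 141348.5 + 984.3 = 142332.8 s, i.e. 39.54 hours.

39.54 hours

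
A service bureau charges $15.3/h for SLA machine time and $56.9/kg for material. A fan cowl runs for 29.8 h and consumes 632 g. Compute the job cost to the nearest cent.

Machine-time cost = 15.3 × 29.8 = $455.94.
Material cost = 56.9 × 632/1000, so $35.9608.
Job cost: 455.94 + 35.9608 = 491.9008 ≈ $491.90.

$491.90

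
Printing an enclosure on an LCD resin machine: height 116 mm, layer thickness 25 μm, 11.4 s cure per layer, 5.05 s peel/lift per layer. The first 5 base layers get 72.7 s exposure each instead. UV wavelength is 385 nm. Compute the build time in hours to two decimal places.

21.29 hours

Layers = ⌈116/0.025⌉ = 4640.
Bottom layers: 5 × (72.7 + 5.05) → 388.75 s.
Regular layers = 4635 × (11.4 + 5.05), so 76245.75 s.
Sum: 388.75 + 76245.75 = 76634.5 s → 21.29 hours.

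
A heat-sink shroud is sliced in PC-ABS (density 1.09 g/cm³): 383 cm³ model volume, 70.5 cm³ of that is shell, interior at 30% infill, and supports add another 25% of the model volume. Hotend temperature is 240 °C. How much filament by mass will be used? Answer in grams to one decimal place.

283.4 g

Infill region = 383 − 70.5, so 312.5 cm³.
Infill deposited = 0.30 × 312.5 = 93.75 cm³.
Support: 0.25 × 383 → 95.75 cm³.
Deposited volume: 70.5 + 93.75 + 95.75 → 260 cm³.
Mass = 260 × 1.09, so 283.4 g.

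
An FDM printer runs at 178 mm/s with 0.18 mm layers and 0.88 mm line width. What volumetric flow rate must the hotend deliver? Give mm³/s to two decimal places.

28.20

A = 0.18 × 0.88 = 0.1584 mm².
Volumetric flow = 178 × 0.1584 = 28.20 mm³/s.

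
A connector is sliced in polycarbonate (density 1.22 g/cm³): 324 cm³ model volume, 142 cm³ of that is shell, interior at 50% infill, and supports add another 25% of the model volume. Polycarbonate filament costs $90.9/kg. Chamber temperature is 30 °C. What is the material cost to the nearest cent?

$34.82

Infill region = 324 − 142, so 182 cm³.
Infill volume = 0.50 × 182, so 91 cm³.
Support: 0.25 × 324 → 81 cm³.
Total extruded = 142 + 91 + 81 = 314 cm³.
Mass = 314 × 1.22 = 383.08 g.
Cost = 383.08 g / 1000 × $90.9/kg = $34.82.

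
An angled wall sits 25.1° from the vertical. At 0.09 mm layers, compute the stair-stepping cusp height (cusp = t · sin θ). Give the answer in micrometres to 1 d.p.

38.2 μm

Cusp = layer height × sin(25.1°) = 0.09 × 0.4242 = 0.038178 mm = 38.2 μm.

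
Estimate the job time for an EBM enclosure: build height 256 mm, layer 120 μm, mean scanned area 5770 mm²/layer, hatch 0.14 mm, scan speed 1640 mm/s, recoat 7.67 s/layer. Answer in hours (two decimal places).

Layer count = ceil(256 / 0.12) = 2134.
Scan path per layer: 5770 / 0.14 → 41214.3 mm.
Beam time per layer = 41214.3 / 1640, so 25.1307 s.
Layer cycle = 25.1307 + 7.67 = 32.8007 s.
Total: 2134 × 32.8007 s = 69996.6938 s → 19.44 hours.

19.44 hours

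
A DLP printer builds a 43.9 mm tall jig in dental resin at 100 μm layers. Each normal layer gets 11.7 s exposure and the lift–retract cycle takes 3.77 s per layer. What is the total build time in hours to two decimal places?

Number of layers: 43.9 / 0.1 → 439 (rounded up).
Each layer takes = 11.7 + 3.77 = 15.47 s.
Build time: 439 × 15.47 s = 6791.33 s, i.e. 1.89 hours.

1.89 hours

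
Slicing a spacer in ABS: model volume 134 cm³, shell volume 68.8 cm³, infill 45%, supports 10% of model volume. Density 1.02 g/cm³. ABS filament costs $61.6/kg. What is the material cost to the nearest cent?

Volume inside the shell = 134 − 68.8, so 65.2 cm³.
Infill volume = 0.45 × 65.2, so 29.34 cm³.
Support = 0.10 × 134, so 13.4 cm³.
Total printed volume: 68.8 + 29.34 + 13.4 → 111.54 cm³.
Mass = 111.54 × 1.02 = 113.7708 g.
Cost = 113.7708 g / 1000 × $61.6/kg = $7.01.

$7.01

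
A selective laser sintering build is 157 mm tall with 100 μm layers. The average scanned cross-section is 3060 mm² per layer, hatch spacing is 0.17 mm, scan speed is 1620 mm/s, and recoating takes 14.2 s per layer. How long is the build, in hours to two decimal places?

Number of layers: 157 / 0.1 → 1570 (rounded up).
Per-layer scan distance = 3060 / 0.17 = 18000 mm.
Per-layer scan time = 18000 / 1620, so 11.1111 s.
Time per layer = 11.1111 + 14.2, so 25.3111 s.
Total: 1570 × 25.3111 s = 39738.427 s → 11.04 hours.

11.04 hours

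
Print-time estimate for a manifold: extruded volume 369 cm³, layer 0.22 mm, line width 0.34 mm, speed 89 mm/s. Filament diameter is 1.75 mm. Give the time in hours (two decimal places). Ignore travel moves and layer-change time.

Line area = 0.22 × 0.34, so 0.0748 mm².
Toolpath length = 369 cm³ / 0.0748 mm² = 369000 / 0.0748 = 4933155.1 mm.
Time extruding = 4933155.1 / 89, so 55428.7 s.
In the requested units: 55428.7 s = 15.40 hours.

15.40 hours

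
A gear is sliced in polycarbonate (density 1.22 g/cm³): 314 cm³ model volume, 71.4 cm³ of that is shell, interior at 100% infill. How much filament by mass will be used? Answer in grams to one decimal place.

383.1 g

Interior volume = 314 − 71.4, so 242.6 cm³.
Deposited infill = 1.00 × 242.6, so 242.6 cm³.
Total extruded: 71.4 + 242.6 → 314 cm³.
Mass = 314 × 1.22, so 383.08 g.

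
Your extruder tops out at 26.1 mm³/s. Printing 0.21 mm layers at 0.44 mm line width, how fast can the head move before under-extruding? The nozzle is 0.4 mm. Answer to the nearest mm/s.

282 mm/s

Bead cross-section = 0.21 × 0.44 = 0.0924 mm².
v_max = Q/A = 26.1/0.0924 = 282.47 mm/s → 282 mm/s.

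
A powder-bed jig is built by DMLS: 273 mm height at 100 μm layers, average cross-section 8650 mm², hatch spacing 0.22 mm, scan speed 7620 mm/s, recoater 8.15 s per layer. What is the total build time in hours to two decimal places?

10.09 hours

Layer count = ceil(273 / 0.1) = 2730.
Per-layer scan distance = 8650 / 0.22 = 39318.2 mm.
Scan time per layer = 39318.2 / 7620, so 5.1599 s.
Layer cycle = 5.1599 + 8.15 = 13.3099 s.
Build time = 2730 × 13.3099 = 36336.027 s = 10.09 hours.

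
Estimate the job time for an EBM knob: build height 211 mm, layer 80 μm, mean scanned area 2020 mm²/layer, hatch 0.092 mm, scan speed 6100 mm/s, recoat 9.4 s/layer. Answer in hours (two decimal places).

9.53 hours

Number of layers: 211 / 0.08 → 2638 (rounded up).
Hatch length per layer: 2020 / 0.092 → 21956.5 mm.
Per-layer scan time = 21956.5 / 6100, so 3.5994 s.
Per-layer time = 3.5994 + 9.4, so 12.9994 s.
2638 layers × 12.9994 s/layer = 34292.4172 s, i.e. 9.53 hours.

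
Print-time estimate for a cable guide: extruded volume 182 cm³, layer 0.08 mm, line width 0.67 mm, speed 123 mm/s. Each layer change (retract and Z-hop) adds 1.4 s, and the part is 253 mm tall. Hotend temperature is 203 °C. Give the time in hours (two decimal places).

8.90 hours

Extrusion cross-section = 0.08 × 0.67, so 0.0536 mm².
Path length: 182000 mm³ / 0.0536 mm² → 3395522.4 mm.
Extrusion time: 3395522.4 / 123 → 27605.9 s.
Layer count = ceil(253 / 0.08) = 3163.
Z-hop total: 3163 × 1.4 → 4428.2 s.
Altogether 27605.9 + 4428.2 = 32034.1 s, i.e. 8.90 hours.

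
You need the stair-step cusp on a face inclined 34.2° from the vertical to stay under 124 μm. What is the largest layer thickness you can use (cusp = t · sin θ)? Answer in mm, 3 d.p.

0.221 mm

Layer height = cusp / sin(34.2°) = 0.124 / 0.5621 = 0.221 mm.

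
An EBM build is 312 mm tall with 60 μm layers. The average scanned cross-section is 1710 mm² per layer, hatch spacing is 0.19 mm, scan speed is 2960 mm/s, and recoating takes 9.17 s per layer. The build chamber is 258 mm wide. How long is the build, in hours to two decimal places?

Number of layers: 312 / 0.06 → 5200 (rounded up).
Scan path per layer: 1710 / 0.19 → 9000 mm.
Scan time per layer: 9000 / 2960 → 3.0405 s.
Layer cycle = 3.0405 + 9.17, so 12.2105 s.
Build time = 5200 × 12.2105 = 63494.6 s = 17.64 hours.

17.64 hours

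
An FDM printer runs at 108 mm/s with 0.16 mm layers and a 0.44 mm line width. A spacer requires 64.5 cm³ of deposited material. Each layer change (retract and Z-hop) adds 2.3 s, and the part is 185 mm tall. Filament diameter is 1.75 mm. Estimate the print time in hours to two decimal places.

3.10 hours

Extrusion cross-section = 0.16 × 0.44, so 0.0704 mm².
Toolpath length = 64.5 cm³ / 0.0704 mm² = 64500 / 0.0704 = 916193.2 mm.
Extrusion time = 916193.2 / 108 = 8483.3 s.
Layers = ⌈185/0.16⌉ = 1157.
Layer-change overhead = 1157 × 2.3 = 2661.1 s.
Total = 8483.3 + 2661.1 = 11144.4 s = 3.10 hours.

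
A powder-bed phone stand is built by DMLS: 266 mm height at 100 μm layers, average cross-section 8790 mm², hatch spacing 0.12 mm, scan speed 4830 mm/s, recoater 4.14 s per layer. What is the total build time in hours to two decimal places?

Layer count = ceil(266 / 0.1) = 2660.
Hatch length per layer: 8790 / 0.12 → 73250 mm.
Scan time per layer: 73250 / 4830 → 15.1656 s.
Time per layer = 15.1656 + 4.14 = 19.3056 s.
Total: 2660 × 19.3056 s = 51352.896 s → 14.26 hours.

14.26 hours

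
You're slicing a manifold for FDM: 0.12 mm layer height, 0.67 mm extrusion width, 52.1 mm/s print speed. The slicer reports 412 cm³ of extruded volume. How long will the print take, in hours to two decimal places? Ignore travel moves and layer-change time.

Line area = 0.12 × 0.67, so 0.0804 mm².
Path length: 412000 mm³ / 0.0804 mm² → 5124378.1 mm.
Time extruding = 5124378.1 / 52.1 = 98356.6 s.
In the requested units: 98356.6 s = 27.32 hours.

27.32 hours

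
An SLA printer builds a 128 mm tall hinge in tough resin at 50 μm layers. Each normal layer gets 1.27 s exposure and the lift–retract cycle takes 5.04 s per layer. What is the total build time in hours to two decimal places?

Layer count = ceil(128 / 0.05) = 2560.
Each layer takes = 1.27 + 5.04, so 6.31 s.
Build time: 2560 × 6.31 s = 16153.6 s, i.e. 4.49 hours.

4.49 hours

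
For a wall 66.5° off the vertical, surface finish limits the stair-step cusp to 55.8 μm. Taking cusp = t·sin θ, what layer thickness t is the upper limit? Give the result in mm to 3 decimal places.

0.061 mm

t = h_c / sin θ = 0.0558 / 0.9171 = 0.061 mm.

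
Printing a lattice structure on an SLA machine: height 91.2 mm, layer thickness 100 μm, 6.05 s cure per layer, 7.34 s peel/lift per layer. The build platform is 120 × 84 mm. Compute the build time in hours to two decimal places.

Number of layers: 91.2 / 0.1 → 912 (rounded up).
Cycle time = 6.05 + 7.34 = 13.39 s.
Total = 912 × 13.39 = 12211.68 s = 3.39 hours.

3.39 hours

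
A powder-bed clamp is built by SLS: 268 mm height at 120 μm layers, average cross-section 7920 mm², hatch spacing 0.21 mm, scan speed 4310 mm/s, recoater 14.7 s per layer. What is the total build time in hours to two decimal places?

Number of layers: 268 / 0.12 → 2234 (rounded up).
Per-layer scan distance = 7920 / 0.21, so 37714.3 mm.
Scan time per layer = 37714.3 / 4310, so 8.7504 s.
Layer cycle = 8.7504 + 14.7, so 23.4504 s.
2234 layers × 23.4504 s/layer = 52388.1936 s, i.e. 14.55 hours.

14.55 hours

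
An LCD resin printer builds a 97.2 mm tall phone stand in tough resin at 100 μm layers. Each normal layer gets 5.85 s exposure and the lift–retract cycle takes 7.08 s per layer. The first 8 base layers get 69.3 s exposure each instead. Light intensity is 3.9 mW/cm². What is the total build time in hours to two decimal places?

Layer count = ceil(97.2 / 0.1) = 972.
Bottom layers: 8 × (69.3 + 7.08) → 611.04 s.
Remaining layers = 964 × (5.85 + 7.08) = 12464.52 s.
Sum: 611.04 + 12464.52 = 13075.56 s → 3.63 hours.

3.63 hours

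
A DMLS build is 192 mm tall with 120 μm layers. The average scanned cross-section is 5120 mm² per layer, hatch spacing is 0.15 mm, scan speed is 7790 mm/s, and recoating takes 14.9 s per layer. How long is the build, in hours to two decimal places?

Layer count = ceil(192 / 0.12) = 1600.
Per-layer scan distance = 5120 / 0.15, so 34133.3 mm.
Scan time per layer = 34133.3 / 7790 = 4.3817 s.
Layer cycle: 4.3817 + 14.9 → 19.2817 s.
Total: 1600 × 19.2817 s = 30850.72 s → 8.57 hours.

8.57 hours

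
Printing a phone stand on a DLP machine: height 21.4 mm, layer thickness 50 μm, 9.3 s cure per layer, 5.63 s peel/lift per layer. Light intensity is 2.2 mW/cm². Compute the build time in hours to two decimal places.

1.78 hours

Layers = ⌈21.4/0.05⌉ = 428.
Each layer takes = 9.3 + 5.63, so 14.93 s.
Build time: 428 × 14.93 s = 6390.04 s, i.e. 1.78 hours.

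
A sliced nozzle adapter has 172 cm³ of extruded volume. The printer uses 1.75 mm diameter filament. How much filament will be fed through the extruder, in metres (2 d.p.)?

A = π r² = π × 0.875² = 2.4053 mm².
Length = 172 cm³ / 2.4053 mm² = 172000 / 2.4053 = 71508.75 mm = 71.51 m.

71.51 m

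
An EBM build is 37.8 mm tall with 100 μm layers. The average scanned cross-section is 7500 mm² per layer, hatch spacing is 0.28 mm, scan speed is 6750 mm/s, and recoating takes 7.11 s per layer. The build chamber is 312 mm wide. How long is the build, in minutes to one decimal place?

69.8 minutes

Number of layers: 37.8 / 0.1 → 378 (rounded up).
Hatch length per layer = 7500 / 0.28 = 26785.7 mm.
Per-layer scan time = 26785.7 / 6750 = 3.9683 s.
Time per layer: 3.9683 + 7.11 → 11.0783 s.
Total: 378 × 11.0783 s = 4187.5974 s → 69.8 minutes.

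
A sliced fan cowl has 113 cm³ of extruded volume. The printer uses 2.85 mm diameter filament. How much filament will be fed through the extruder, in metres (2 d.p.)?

Cross-section of 2.85 mm filament: π·(2.85/2)² = 6.3794 mm².
Length = 113 cm³ / 6.3794 mm² = 113000 / 6.3794 = 17713.26 mm = 17.71 m.

17.71 m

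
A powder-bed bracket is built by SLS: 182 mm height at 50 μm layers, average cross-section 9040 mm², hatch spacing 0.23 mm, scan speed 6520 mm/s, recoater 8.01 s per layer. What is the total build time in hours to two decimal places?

14.19 hours

Number of layers: 182 / 0.05 → 3640 (rounded up).
Scan path per layer: 9040 / 0.23 → 39304.3 mm.
Per-layer scan time = 39304.3 / 6520 = 6.0283 s.
Time per layer = 6.0283 + 8.01, so 14.0383 s.
Total: 3640 × 14.0383 s = 51099.412 s → 14.19 hours.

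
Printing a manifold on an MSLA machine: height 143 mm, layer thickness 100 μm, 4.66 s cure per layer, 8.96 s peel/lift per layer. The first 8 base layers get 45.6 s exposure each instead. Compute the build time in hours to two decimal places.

5.50 hours

Layer count = ceil(143 / 0.1) = 1430.
Bottom layers = 8 × (45.6 + 8.96), so 436.48 s.
Remaining layers = 1422 × (4.66 + 8.96) = 19367.64 s.
Sum: 436.48 + 19367.64 = 19804.12 s → 5.50 hours.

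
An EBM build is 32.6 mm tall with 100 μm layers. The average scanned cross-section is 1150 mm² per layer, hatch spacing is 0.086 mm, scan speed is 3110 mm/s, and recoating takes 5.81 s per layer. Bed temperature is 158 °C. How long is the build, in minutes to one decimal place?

54.9 minutes

Layers = ⌈32.6/0.1⌉ = 326.
Scan path per layer = 1150 / 0.086 = 13372.1 mm.
Beam time per layer: 13372.1 / 3110 → 4.2997 s.
Time per layer: 4.2997 + 5.81 → 10.1097 s.
Build time = 326 × 10.1097 = 3295.7622 s = 54.9 minutes.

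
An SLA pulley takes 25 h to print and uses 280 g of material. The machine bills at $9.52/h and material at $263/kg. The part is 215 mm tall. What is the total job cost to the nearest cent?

$311.64

Machine cost = 9.52 × 25 = $238.00.
Material charge = 263 × 280/1000, so $73.64.
Job cost: 238.00 + 73.64 = $311.64.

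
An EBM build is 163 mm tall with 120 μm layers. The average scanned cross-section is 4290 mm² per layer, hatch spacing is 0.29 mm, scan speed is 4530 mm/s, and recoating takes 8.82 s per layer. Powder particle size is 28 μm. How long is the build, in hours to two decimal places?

4.56 hours

Layer count = ceil(163 / 0.12) = 1359.
Per-layer scan distance = 4290 / 0.29, so 14793.1 mm.
Scan time per layer: 14793.1 / 4530 → 3.2656 s.
Layer cycle = 3.2656 + 8.82 = 12.0856 s.
1359 layers × 12.0856 s/layer = 16424.3304 s, i.e. 4.56 hours.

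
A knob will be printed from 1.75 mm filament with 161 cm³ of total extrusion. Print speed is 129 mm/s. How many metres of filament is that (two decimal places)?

66.94 m

A = π r² = π × 0.875² = 2.4053 mm².
Length = 161 cm³ / 2.4053 mm² = 161000 / 2.4053 = 66935.52 mm = 66.94 m.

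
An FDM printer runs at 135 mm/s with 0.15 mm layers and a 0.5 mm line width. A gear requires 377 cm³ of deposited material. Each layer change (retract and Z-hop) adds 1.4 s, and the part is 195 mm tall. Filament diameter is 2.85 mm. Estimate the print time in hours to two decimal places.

10.85 hours

Line area = 0.15 × 0.5, so 0.075 mm².
Path length: 377000 mm³ / 0.075 mm² → 5026666.7 mm.
Time extruding: 5026666.7 / 135 → 37234.6 s.
Layers = ⌈195/0.15⌉ = 1300.
Non-print overhead = 1300 × 1.4, so 1820 s.
Altogether 37234.6 + 1820 = 39054.6 s, i.e. 10.85 hours.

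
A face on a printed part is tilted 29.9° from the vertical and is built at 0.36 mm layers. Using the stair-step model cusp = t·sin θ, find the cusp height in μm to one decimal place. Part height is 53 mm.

179.5 μm

h_c = t·sin θ = 0.36 × 0.4985 = 0.17946 mm (179.5 μm).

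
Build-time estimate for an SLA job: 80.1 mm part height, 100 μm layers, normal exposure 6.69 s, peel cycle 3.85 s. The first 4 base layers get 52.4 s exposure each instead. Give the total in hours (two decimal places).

Layer count = ceil(80.1 / 0.1) = 801.
Burn-in layers: 4 × (52.4 + 3.85) → 225 s.
Regular layers = 797 × (6.69 + 3.85), so 8400.38 s.
Total = 225 + 8400.38 = 8625.38 s = 2.40 hours.

2.40 hours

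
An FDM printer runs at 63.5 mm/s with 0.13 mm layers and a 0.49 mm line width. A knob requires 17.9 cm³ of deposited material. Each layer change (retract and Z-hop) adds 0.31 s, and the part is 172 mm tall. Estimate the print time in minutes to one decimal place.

Line area = 0.13 × 0.49 = 0.0637 mm².
Toolpath length = 17.9 cm³ / 0.0637 mm² = 17900 / 0.0637 = 281004.7 mm.
Print-move time: 281004.7 / 63.5 → 4425.3 s.
Layer count = ceil(172 / 0.13) = 1324.
Z-hop total = 1324 × 0.31, so 410.44 s.
Altogether 4425.3 + 410.44 = 4835.74 s, i.e. 80.6 minutes.

80.6 minutes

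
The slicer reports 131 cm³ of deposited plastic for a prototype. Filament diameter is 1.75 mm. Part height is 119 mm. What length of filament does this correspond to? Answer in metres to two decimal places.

54.46 m

Cross-section of 1.75 mm filament: π·(1.75/2)² = 2.4053 mm².
L = 131000 mm³ / 2.4053 mm² = 54463.06 mm, i.e. 54.46 m.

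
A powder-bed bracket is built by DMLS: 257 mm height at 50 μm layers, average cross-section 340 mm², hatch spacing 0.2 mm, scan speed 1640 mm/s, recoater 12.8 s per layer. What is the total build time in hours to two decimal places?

19.76 hours

Number of layers: 257 / 0.05 → 5140 (rounded up).
Scan path per layer: 340 / 0.2 → 1700 mm.
Per-layer scan time: 1700 / 1640 → 1.0366 s.
Per-layer time = 1.0366 + 12.8, so 13.8366 s.
5140 layers × 13.8366 s/layer = 71120.124 s, i.e. 19.76 hours.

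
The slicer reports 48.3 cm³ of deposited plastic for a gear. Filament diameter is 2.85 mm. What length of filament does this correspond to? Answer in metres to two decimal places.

Filament cross-section = π × (2.85/2)² = 6.3794 mm².
Length = 48.3 cm³ / 6.3794 mm² = 48300 / 6.3794 = 7571.24 mm = 7.57 m.

7.57 m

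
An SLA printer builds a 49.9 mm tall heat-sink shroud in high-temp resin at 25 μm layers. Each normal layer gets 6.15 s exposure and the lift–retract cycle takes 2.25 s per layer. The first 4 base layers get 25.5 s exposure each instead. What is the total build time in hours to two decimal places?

Number of layers: 49.9 / 0.025 → 1996 (rounded up).
Bottom layers: 4 × (25.5 + 2.25) → 111 s.
Remaining layers = 1992 × (6.15 + 2.25) = 16732.8 s.
Total = 111 + 16732.8 = 16843.8 s = 4.68 hours.

4.68 hours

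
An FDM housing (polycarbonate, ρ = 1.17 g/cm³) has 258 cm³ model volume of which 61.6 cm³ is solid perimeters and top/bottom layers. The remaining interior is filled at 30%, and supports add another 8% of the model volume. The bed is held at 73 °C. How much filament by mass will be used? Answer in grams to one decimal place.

Infill region = 258 − 61.6, so 196.4 cm³.
Deposited infill = 0.30 × 196.4 = 58.92 cm³.
Support = 0.08 × 258 = 20.64 cm³.
Total extruded: 61.6 + 58.92 + 20.64 → 141.16 cm³.
Mass = 141.16 × 1.17 = 165.1572 g.

165.2 g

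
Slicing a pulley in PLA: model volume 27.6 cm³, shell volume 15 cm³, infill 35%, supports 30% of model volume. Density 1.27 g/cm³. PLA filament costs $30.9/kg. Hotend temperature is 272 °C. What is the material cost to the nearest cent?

Infill region: 27.6 − 15 → 12.6 cm³.
Infill volume = 0.35 × 12.6 = 4.41 cm³.
Support: 0.30 × 27.6 → 8.28 cm³.
Deposited volume = 15 + 4.41 + 8.28, so 27.69 cm³.
Mass: 27.69 × 1.27 → 35.1663 g.
Cost = 35.1663 g / 1000 × $30.9/kg = $1.09.

$1.09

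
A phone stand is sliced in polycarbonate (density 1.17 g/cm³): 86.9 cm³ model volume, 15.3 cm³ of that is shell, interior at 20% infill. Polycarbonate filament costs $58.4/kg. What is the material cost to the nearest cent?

Volume inside the shell = 86.9 − 15.3, so 71.6 cm³.
Deposited infill = 0.20 × 71.6, so 14.32 cm³.
Total extruded: 15.3 + 14.32 → 29.62 cm³.
Mass = 29.62 × 1.17 = 34.6554 g.
At $58.4/kg: 34.6554/1000 × 58.4 = $2.02.

$2.02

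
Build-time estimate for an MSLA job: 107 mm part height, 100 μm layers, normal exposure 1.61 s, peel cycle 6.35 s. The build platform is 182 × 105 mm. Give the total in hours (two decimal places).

2.37 hours

Layers = ⌈107/0.1⌉ = 1070.
Per-layer time = 1.61 + 6.35 = 7.96 s.
Total = 1070 × 7.96 = 8517.2 s = 2.37 hours.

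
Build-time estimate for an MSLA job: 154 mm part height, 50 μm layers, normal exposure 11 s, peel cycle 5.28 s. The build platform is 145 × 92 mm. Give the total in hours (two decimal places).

13.93 hours

Layer count = ceil(154 / 0.05) = 3080.
Each layer takes = 11 + 5.28 = 16.28 s.
Build time: 3080 × 16.28 s = 50142.4 s, i.e. 13.93 hours.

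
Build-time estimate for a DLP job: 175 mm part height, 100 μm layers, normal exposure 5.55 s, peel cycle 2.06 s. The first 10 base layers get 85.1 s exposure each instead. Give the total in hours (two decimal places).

3.92 hours

Layers = ⌈175/0.1⌉ = 1750.
Base layers: 10 × (85.1 + 2.06) → 871.6 s.
Regular layers = 1740 × (5.55 + 2.06) = 13241.4 s.
Total = 871.6 + 13241.4 = 14113 s = 3.92 hours.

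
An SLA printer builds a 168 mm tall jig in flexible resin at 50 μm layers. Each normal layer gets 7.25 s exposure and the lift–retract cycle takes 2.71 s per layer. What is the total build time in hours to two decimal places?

9.30 hours

Layers = ⌈168/0.05⌉ = 3360.
Per-layer time: 7.25 + 2.71 → 9.96 s.
Total = 3360 × 9.96 = 33465.6 s = 9.30 hours.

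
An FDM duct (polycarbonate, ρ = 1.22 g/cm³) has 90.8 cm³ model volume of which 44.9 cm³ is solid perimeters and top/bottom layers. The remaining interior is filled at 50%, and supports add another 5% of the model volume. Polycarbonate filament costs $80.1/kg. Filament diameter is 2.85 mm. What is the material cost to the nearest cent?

$7.07

Interior volume = 90.8 − 44.9 = 45.9 cm³.
Infill deposited = 0.50 × 45.9 = 22.95 cm³.
Support = 0.05 × 90.8 = 4.54 cm³.
Total extruded: 44.9 + 22.95 + 4.54 → 72.39 cm³.
Mass = 72.39 × 1.22, so 88.3158 g.
Cost = 88.3158 g / 1000 × $80.1/kg = $7.07.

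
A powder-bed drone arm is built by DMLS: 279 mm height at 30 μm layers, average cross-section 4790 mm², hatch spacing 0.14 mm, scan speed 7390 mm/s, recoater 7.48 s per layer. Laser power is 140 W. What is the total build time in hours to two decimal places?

Layer count = ceil(279 / 0.03) = 9300.
Per-layer scan distance = 4790 / 0.14, so 34214.3 mm.
Laser time per layer: 34214.3 / 7390 → 4.6298 s.
Layer cycle: 4.6298 + 7.48 → 12.1098 s.
Build time = 9300 × 12.1098 = 112621.14 s = 31.28 hours.

31.28 hours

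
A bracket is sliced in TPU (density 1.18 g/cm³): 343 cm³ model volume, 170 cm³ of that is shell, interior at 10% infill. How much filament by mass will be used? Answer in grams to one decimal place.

221.0 g

Interior volume: 343 − 170 → 173 cm³.
Infill volume = 0.10 × 173, so 17.3 cm³.
Total printed volume: 170 + 17.3 → 187.3 cm³.
Mass: 187.3 × 1.18 → 221.014 g.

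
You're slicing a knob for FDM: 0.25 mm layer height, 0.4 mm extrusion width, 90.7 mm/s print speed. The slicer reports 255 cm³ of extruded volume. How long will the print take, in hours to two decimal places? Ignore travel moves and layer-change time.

Bead cross-section = 0.25 × 0.4 = 0.1 mm².
Path length: 255000 mm³ / 0.1 mm² → 2550000 mm.
Time extruding = 2550000 / 90.7, so 28114.7 s.
In the requested units: 28114.7 s = 7.81 hours.

7.81 hours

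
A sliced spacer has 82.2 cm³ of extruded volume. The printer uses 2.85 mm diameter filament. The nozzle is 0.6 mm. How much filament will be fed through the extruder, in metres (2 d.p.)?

12.89 m

A = π r² = π × 1.425² = 6.3794 mm².
L = 82200 mm³ / 6.3794 mm² = 12885.22 mm, i.e. 12.89 m.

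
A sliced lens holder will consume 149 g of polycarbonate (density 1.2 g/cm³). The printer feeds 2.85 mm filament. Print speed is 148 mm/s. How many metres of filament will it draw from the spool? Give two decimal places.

Extruded volume: 149/1.2 = 124.1667 cm³ (124166.7 mm³).
A = π r² = π × 1.425² = 6.3794 mm².
Length = 124166.7 / 6.3794 = 19463.7 mm = 19.46 m.

19.46 m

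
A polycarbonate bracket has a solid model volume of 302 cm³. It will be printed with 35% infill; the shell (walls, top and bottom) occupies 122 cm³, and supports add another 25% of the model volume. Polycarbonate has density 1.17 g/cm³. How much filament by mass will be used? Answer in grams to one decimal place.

Volume inside the shell: 302 − 122 → 180 cm³.
Deposited infill = 0.35 × 180 = 63 cm³.
Support: 0.25 × 302 → 75.5 cm³.
Total extruded: 122 + 63 + 75.5 → 260.5 cm³.
Mass = 260.5 × 1.17, so 304.785 g.

304.8 g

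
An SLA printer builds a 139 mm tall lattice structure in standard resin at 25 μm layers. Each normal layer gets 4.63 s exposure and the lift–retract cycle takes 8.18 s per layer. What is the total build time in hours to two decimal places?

Layer count = ceil(139 / 0.025) = 5560.
Cycle time = 4.63 + 8.18 = 12.81 s.
Total = 5560 × 12.81 = 71223.6 s = 19.78 hours.

19.78 hours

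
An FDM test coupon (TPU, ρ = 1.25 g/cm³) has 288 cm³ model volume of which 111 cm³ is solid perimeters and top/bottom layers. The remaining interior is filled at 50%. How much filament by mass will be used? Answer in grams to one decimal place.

249.4 g

Interior volume = 288 − 111, so 177 cm³.
Infill deposited = 0.50 × 177 = 88.5 cm³.
Deposited volume = 111 + 88.5 = 199.5 cm³.
Mass = 199.5 × 1.25 = 249.375 g.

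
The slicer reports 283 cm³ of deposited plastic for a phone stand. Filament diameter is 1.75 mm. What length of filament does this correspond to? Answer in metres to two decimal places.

117.66 m

Filament cross-section = π × (1.75/2)² = 2.4053 mm².
L = 283000 mm³ / 2.4053 mm² = 117656.84 mm, i.e. 117.66 m.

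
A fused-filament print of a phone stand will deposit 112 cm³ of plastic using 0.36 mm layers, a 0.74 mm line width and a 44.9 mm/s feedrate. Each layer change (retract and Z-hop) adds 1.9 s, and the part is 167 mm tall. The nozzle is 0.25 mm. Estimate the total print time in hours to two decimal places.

2.85 hours

Bead cross-section = 0.36 × 0.74 = 0.2664 mm².
Toolpath length = 112 cm³ / 0.2664 mm² = 112000 / 0.2664 = 420420.4 mm.
Print-move time = 420420.4 / 44.9, so 9363.5 s.
Layer count = ceil(167 / 0.36) = 464.
Non-print overhead = 464 × 1.9 = 881.6 s.
Altogether 9363.5 + 881.6 = 10245.1 s, i.e. 2.85 hours.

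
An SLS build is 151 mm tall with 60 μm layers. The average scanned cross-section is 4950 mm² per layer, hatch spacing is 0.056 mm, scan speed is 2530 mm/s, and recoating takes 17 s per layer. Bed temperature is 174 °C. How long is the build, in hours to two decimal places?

Layer count = ceil(151 / 0.06) = 2517.
Hatch length per layer = 4950 / 0.056 = 88392.9 mm.
Laser time per layer = 88392.9 / 2530 = 34.9379 s.
Per-layer time = 34.9379 + 17 = 51.9379 s.
Total: 2517 × 51.9379 s = 130727.6943 s → 36.31 hours.

36.31 hours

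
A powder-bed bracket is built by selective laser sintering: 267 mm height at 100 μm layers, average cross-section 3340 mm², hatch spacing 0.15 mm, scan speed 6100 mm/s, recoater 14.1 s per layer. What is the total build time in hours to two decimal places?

13.16 hours

Layer count = ceil(267 / 0.1) = 2670.
Hatch length per layer = 3340 / 0.15 = 22266.7 mm.
Scan time per layer = 22266.7 / 6100 = 3.6503 s.
Time per layer = 3.6503 + 14.1, so 17.7503 s.
Build time = 2670 × 17.7503 = 47393.301 s = 13.16 hours.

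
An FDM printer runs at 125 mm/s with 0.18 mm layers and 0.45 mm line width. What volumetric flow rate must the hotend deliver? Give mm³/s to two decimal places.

Extrusion cross-section = 0.18 × 0.45 = 0.081 mm².
Q = v·A = 125 × 0.081 = 10.13 mm³/s.

10.13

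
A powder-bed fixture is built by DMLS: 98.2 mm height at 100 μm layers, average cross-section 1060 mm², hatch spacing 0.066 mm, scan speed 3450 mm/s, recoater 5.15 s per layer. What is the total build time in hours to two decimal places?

2.67 hours

Layer count = ceil(98.2 / 0.1) = 982.
Per-layer scan distance: 1060 / 0.066 → 16060.6 mm.
Scan time per layer: 16060.6 / 3450 → 4.6552 s.
Per-layer time: 4.6552 + 5.15 → 9.8052 s.
Build time = 982 × 9.8052 = 9628.7064 s = 2.67 hours.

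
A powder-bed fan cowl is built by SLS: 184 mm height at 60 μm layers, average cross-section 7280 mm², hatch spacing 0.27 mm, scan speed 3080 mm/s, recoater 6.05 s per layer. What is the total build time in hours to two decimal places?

Layer count = ceil(184 / 0.06) = 3067.
Scan path per layer = 7280 / 0.27, so 26963 mm.
Per-layer scan time = 26963 / 3080, so 8.7542 s.
Time per layer = 8.7542 + 6.05 = 14.8042 s.
3067 layers × 14.8042 s/layer = 45404.4814 s, i.e. 12.61 hours.

12.61 hours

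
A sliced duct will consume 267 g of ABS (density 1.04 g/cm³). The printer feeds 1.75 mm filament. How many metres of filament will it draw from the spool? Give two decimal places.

Volume = 267 g / 1.04 g·cm⁻³ = 256.7308 cm³ = 256730.8 mm³.
A = π r² = π × 0.875² = 2.4053 mm².
L = V/A = 256730.8/2.4053 = 106735.46 mm → 106.74 m.

106.74 m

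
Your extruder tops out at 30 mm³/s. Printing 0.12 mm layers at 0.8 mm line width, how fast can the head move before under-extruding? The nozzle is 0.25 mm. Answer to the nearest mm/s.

A = 0.12 × 0.8 = 0.096 mm².
v_max = Q/A = 30/0.096 = 312.50 mm/s → 313 mm/s.

313 mm/s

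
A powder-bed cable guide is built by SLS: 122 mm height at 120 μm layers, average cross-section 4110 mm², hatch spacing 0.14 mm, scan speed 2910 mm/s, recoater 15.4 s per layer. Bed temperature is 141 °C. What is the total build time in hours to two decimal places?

7.20 hours

Layer count = ceil(122 / 0.12) = 1017.
Hatch length per layer = 4110 / 0.14 = 29357.1 mm.
Per-layer scan time = 29357.1 / 2910, so 10.0884 s.
Per-layer time = 10.0884 + 15.4 = 25.4884 s.
Total: 1017 × 25.4884 s = 25921.7028 s → 7.20 hours.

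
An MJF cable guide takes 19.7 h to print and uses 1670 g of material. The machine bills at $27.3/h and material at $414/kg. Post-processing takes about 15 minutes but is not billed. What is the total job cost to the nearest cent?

$1229.19

Time charge: 27.3 × 19.7 → $537.81.
Feedstock cost: 414 × 1670/1000 → $691.38.
Total = 537.81 + 691.38 = $1229.19.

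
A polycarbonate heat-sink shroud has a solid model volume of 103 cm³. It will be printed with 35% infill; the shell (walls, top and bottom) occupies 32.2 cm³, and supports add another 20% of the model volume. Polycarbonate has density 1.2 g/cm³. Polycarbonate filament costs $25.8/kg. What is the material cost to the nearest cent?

Infill region = 103 − 32.2, so 70.8 cm³.
Infill deposited = 0.35 × 70.8, so 24.78 cm³.
Support = 0.20 × 103 = 20.6 cm³.
Total printed volume = 32.2 + 24.78 + 20.6 = 77.58 cm³.
Mass = 77.58 × 1.2, so 93.096 g.
At $25.8/kg: 93.096/1000 × 25.8 = $2.40.

$2.40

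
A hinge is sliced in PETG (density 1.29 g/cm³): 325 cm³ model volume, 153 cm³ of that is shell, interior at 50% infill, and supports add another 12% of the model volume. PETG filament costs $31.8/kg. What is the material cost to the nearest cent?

Interior volume = 325 − 153, so 172 cm³.
Infill deposited = 0.50 × 172, so 86 cm³.
Support = 0.12 × 325 = 39 cm³.
Deposited volume = 153 + 86 + 39, so 278 cm³.
Mass: 278 × 1.29 → 358.62 g.
At $31.8/kg: 358.62/1000 × 31.8 = $11.40.

$11.40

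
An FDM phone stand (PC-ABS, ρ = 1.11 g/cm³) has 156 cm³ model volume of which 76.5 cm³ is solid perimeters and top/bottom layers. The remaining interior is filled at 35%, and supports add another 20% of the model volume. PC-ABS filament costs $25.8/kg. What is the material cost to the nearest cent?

Interior volume: 156 − 76.5 → 79.5 cm³.
Infill deposited: 0.35 × 79.5 → 27.825 cm³.
Support = 0.20 × 156, so 31.2 cm³.
Total printed volume = 76.5 + 27.825 + 31.2, so 135.525 cm³.
Mass: 135.525 × 1.11 → 150.43275 g.
Cost = 150.43275 g / 1000 × $25.8/kg = $3.88.

$3.88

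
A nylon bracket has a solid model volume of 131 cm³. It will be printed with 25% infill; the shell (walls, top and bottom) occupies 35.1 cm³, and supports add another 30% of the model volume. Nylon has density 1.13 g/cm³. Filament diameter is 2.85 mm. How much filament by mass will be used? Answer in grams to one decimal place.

111.2 g

Interior volume = 131 − 35.1, so 95.9 cm³.
Infill volume = 0.25 × 95.9 = 23.975 cm³.
Support = 0.30 × 131 = 39.3 cm³.
Total extruded = 35.1 + 23.975 + 39.3 = 98.375 cm³.
Mass = 98.375 × 1.13 = 111.16375 g.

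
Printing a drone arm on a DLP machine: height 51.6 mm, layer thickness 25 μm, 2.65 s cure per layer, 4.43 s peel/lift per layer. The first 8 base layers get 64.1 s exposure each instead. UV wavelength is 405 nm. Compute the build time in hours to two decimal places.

4.20 hours

Layer count = ceil(51.6 / 0.025) = 2064.
Base layers = 8 × (64.1 + 4.43) = 548.24 s.
Remaining layers: 2056 × (2.65 + 4.43) → 14556.48 s.
Total = 548.24 + 14556.48 = 15104.72 s = 4.20 hours.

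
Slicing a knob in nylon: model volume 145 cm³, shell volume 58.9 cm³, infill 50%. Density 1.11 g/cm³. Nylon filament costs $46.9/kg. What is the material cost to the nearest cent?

$5.31

Interior volume = 145 − 58.9 = 86.1 cm³.
Infill volume = 0.50 × 86.1, so 43.05 cm³.
Total extruded = 58.9 + 43.05 = 101.95 cm³.
Mass = 101.95 × 1.11 = 113.1645 g.
At $46.9/kg: 113.1645/1000 × 46.9 = $5.31.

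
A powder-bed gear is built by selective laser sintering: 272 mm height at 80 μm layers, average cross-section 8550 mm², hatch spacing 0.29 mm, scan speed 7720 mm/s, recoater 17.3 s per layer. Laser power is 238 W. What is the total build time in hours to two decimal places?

19.95 hours

Number of layers: 272 / 0.08 → 3400 (rounded up).
Scan path per layer = 8550 / 0.29 = 29482.8 mm.
Laser time per layer: 29482.8 / 7720 → 3.819 s.
Per-layer time = 3.819 + 17.3 = 21.119 s.
Total: 3400 × 21.119 s = 71804.6 s → 19.95 hours.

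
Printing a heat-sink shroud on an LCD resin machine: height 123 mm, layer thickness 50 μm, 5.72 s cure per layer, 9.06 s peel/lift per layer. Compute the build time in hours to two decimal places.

10.10 hours

Layers = ⌈123/0.05⌉ = 2460.
Per-layer time = 5.72 + 9.06, so 14.78 s.
Build time: 2460 × 14.78 s = 36358.8 s, i.e. 10.10 hours.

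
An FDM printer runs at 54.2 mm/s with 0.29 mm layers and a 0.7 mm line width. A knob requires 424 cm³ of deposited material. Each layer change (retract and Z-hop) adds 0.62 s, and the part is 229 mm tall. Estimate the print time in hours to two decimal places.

Line area: 0.29 × 0.7 → 0.203 mm².
Path length: 424000 mm³ / 0.203 mm² → 2088670 mm.
Extrusion time = 2088670 / 54.2, so 38536.3 s.
Layer count = ceil(229 / 0.29) = 790.
Layer-change overhead = 790 × 0.62, so 489.8 s.
Total = 38536.3 + 489.8 = 39026.1 s = 10.84 hours.

10.84 hours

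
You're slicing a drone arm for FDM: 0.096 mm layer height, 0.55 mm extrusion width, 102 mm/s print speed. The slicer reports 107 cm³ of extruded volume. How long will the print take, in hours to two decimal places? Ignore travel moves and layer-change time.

5.52 hours

Extrusion cross-section = 0.096 × 0.55 = 0.0528 mm².
Total extruded path = 107000/0.0528 = 2026515.2 mm.
Extrusion time = 2026515.2 / 102, so 19867.8 s.
That's 19867.8 s → 5.52 hours.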